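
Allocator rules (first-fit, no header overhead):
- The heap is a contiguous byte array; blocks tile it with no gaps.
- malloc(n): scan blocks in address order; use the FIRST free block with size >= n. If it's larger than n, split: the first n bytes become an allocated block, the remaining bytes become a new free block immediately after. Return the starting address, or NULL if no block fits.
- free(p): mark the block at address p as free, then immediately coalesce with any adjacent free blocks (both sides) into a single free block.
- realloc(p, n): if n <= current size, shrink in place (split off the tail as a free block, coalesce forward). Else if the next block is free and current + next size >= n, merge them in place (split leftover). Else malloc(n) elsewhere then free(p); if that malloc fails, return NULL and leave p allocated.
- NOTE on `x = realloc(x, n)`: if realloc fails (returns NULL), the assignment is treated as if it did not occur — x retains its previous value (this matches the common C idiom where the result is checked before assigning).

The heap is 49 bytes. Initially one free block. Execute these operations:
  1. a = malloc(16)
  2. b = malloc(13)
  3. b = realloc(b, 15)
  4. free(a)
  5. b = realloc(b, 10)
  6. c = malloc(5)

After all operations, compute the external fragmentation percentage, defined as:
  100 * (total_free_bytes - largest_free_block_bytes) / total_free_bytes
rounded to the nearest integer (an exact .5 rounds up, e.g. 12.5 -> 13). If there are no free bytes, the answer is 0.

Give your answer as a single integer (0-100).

Answer: 32

Derivation:
Op 1: a = malloc(16) -> a = 0; heap: [0-15 ALLOC][16-48 FREE]
Op 2: b = malloc(13) -> b = 16; heap: [0-15 ALLOC][16-28 ALLOC][29-48 FREE]
Op 3: b = realloc(b, 15) -> b = 16; heap: [0-15 ALLOC][16-30 ALLOC][31-48 FREE]
Op 4: free(a) -> (freed a); heap: [0-15 FREE][16-30 ALLOC][31-48 FREE]
Op 5: b = realloc(b, 10) -> b = 16; heap: [0-15 FREE][16-25 ALLOC][26-48 FREE]
Op 6: c = malloc(5) -> c = 0; heap: [0-4 ALLOC][5-15 FREE][16-25 ALLOC][26-48 FREE]
Free blocks: [11 23] total_free=34 largest=23 -> 100*(34-23)/34 = 1100/34 ≈ 32.353 -> rounds to 32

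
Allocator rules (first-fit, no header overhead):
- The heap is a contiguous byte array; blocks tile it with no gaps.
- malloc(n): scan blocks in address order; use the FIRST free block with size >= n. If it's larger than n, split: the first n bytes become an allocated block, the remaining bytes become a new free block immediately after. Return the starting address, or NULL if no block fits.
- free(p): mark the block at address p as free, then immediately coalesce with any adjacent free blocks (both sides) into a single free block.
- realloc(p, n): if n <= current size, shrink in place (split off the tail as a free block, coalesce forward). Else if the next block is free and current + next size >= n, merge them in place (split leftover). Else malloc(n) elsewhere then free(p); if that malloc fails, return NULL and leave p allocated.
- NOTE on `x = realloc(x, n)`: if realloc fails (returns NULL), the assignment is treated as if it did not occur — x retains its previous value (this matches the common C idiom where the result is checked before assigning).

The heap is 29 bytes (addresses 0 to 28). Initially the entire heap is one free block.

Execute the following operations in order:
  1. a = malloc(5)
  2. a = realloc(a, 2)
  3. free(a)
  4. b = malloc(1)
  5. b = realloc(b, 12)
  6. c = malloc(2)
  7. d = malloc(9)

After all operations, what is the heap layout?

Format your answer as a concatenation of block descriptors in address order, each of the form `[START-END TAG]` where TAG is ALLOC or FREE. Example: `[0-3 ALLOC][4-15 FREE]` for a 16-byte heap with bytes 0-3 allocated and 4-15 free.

Op 1: a = malloc(5) -> a = 0; heap: [0-4 ALLOC][5-28 FREE]
Op 2: a = realloc(a, 2) -> a = 0; heap: [0-1 ALLOC][2-28 FREE]
Op 3: free(a) -> (freed a); heap: [0-28 FREE]
Op 4: b = malloc(1) -> b = 0; heap: [0-0 ALLOC][1-28 FREE]
Op 5: b = realloc(b, 12) -> b = 0; heap: [0-11 ALLOC][12-28 FREE]
Op 6: c = malloc(2) -> c = 12; heap: [0-11 ALLOC][12-13 ALLOC][14-28 FREE]
Op 7: d = malloc(9) -> d = 14; heap: [0-11 ALLOC][12-13 ALLOC][14-22 ALLOC][23-28 FREE]

Answer: [0-11 ALLOC][12-13 ALLOC][14-22 ALLOC][23-28 FREE]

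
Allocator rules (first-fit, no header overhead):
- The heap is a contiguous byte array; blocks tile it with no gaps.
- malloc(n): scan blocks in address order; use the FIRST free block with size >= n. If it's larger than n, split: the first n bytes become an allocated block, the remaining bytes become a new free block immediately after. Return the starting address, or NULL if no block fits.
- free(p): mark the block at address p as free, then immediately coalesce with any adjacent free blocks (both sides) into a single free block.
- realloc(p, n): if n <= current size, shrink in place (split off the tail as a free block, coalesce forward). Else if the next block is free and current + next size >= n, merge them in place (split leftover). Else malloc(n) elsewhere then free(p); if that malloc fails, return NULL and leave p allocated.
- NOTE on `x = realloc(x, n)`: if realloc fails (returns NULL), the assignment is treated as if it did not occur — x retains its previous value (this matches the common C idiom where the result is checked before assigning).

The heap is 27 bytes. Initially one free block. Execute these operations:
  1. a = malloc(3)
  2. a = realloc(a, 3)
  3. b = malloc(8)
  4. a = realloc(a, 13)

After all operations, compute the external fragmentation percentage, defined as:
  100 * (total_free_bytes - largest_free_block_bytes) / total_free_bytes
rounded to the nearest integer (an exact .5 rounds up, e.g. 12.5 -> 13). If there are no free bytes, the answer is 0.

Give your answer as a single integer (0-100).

Op 1: a = malloc(3) -> a = 0; heap: [0-2 ALLOC][3-26 FREE]
Op 2: a = realloc(a, 3) -> a = 0; heap: [0-2 ALLOC][3-26 FREE]
Op 3: b = malloc(8) -> b = 3; heap: [0-2 ALLOC][3-10 ALLOC][11-26 FREE]
Op 4: a = realloc(a, 13) -> a = 11; heap: [0-2 FREE][3-10 ALLOC][11-23 ALLOC][24-26 FREE]
Free blocks: [3 3] total_free=6 largest=3 -> 100*(6-3)/6 = 300/6 = 50

Answer: 50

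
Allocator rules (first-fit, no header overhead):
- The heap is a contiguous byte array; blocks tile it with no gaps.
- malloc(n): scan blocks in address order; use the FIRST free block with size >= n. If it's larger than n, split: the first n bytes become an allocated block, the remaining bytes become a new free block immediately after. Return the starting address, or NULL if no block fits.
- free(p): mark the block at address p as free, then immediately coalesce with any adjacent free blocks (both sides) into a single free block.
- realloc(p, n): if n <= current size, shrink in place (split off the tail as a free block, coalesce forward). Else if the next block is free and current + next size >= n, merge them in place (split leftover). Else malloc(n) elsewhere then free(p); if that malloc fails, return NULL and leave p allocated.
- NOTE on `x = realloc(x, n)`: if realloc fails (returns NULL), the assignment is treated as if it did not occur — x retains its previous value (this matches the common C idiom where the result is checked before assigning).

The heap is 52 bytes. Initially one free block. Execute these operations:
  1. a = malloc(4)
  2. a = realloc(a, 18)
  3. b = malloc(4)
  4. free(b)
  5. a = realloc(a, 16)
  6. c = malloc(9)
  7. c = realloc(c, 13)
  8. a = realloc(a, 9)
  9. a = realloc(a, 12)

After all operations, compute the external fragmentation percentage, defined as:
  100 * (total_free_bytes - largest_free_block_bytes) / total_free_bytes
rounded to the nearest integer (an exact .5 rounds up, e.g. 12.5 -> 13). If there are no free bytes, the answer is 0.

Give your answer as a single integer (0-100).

Answer: 15

Derivation:
Op 1: a = malloc(4) -> a = 0; heap: [0-3 ALLOC][4-51 FREE]
Op 2: a = realloc(a, 18) -> a = 0; heap: [0-17 ALLOC][18-51 FREE]
Op 3: b = malloc(4) -> b = 18; heap: [0-17 ALLOC][18-21 ALLOC][22-51 FREE]
Op 4: free(b) -> (freed b); heap: [0-17 ALLOC][18-51 FREE]
Op 5: a = realloc(a, 16) -> a = 0; heap: [0-15 ALLOC][16-51 FREE]
Op 6: c = malloc(9) -> c = 16; heap: [0-15 ALLOC][16-24 ALLOC][25-51 FREE]
Op 7: c = realloc(c, 13) -> c = 16; heap: [0-15 ALLOC][16-28 ALLOC][29-51 FREE]
Op 8: a = realloc(a, 9) -> a = 0; heap: [0-8 ALLOC][9-15 FREE][16-28 ALLOC][29-51 FREE]
Op 9: a = realloc(a, 12) -> a = 0; heap: [0-11 ALLOC][12-15 FREE][16-28 ALLOC][29-51 FREE]
Free blocks: [4 23] total_free=27 largest=23 -> 100*(27-23)/27 = 400/27 ≈ 14.815 -> rounds to 15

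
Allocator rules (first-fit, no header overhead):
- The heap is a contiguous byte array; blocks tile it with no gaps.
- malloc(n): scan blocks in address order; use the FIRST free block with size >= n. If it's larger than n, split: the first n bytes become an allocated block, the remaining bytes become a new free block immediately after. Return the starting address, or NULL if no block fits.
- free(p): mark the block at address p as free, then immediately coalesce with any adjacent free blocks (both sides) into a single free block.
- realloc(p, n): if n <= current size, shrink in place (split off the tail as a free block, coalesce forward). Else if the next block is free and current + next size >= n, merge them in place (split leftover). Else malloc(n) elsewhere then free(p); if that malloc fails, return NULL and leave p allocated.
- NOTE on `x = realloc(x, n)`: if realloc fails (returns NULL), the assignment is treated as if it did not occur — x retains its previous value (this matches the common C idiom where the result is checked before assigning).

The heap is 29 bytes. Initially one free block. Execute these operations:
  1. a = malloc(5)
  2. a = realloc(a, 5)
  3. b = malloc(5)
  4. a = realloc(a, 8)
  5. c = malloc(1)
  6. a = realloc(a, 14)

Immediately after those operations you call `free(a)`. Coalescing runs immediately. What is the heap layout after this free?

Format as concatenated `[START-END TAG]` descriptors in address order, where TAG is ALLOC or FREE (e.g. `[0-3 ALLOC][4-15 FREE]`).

Op 1: a = malloc(5) -> a = 0; heap: [0-4 ALLOC][5-28 FREE]
Op 2: a = realloc(a, 5) -> a = 0; heap: [0-4 ALLOC][5-28 FREE]
Op 3: b = malloc(5) -> b = 5; heap: [0-4 ALLOC][5-9 ALLOC][10-28 FREE]
Op 4: a = realloc(a, 8) -> a = 10; heap: [0-4 FREE][5-9 ALLOC][10-17 ALLOC][18-28 FREE]
Op 5: c = malloc(1) -> c = 0; heap: [0-0 ALLOC][1-4 FREE][5-9 ALLOC][10-17 ALLOC][18-28 FREE]
Op 6: a = realloc(a, 14) -> a = 10; heap: [0-0 ALLOC][1-4 FREE][5-9 ALLOC][10-23 ALLOC][24-28 FREE]
free(a): a = 10 -> block [10-23 ALLOC]; mark free, coalesce with adjacent free neighbors -> [0-0 ALLOC][1-4 FREE][5-9 ALLOC][10-28 FREE]

Answer: [0-0 ALLOC][1-4 FREE][5-9 ALLOC][10-28 FREE]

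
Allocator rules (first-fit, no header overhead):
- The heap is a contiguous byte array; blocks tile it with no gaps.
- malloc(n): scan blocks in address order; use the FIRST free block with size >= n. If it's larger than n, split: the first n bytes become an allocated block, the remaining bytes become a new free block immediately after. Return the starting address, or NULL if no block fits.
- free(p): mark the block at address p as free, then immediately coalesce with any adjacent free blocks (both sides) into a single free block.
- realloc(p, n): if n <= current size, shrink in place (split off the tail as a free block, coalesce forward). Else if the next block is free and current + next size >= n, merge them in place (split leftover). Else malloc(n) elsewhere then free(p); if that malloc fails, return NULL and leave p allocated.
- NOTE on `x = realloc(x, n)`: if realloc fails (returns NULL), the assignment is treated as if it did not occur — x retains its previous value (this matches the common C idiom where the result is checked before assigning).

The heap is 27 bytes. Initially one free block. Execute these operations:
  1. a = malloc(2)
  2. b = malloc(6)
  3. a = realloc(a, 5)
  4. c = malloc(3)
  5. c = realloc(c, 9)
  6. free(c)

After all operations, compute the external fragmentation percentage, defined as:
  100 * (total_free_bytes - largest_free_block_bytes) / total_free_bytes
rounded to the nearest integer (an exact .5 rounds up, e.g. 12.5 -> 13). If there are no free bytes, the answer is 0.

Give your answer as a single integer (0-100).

Op 1: a = malloc(2) -> a = 0; heap: [0-1 ALLOC][2-26 FREE]
Op 2: b = malloc(6) -> b = 2; heap: [0-1 ALLOC][2-7 ALLOC][8-26 FREE]
Op 3: a = realloc(a, 5) -> a = 8; heap: [0-1 FREE][2-7 ALLOC][8-12 ALLOC][13-26 FREE]
Op 4: c = malloc(3) -> c = 13; heap: [0-1 FREE][2-7 ALLOC][8-12 ALLOC][13-15 ALLOC][16-26 FREE]
Op 5: c = realloc(c, 9) -> c = 13; heap: [0-1 FREE][2-7 ALLOC][8-12 ALLOC][13-21 ALLOC][22-26 FREE]
Op 6: free(c) -> (freed c); heap: [0-1 FREE][2-7 ALLOC][8-12 ALLOC][13-26 FREE]
Free blocks: [2 14] total_free=16 largest=14 -> 100*(16-14)/16 = 200/16 = 12.5 -> rounds to 13

Answer: 13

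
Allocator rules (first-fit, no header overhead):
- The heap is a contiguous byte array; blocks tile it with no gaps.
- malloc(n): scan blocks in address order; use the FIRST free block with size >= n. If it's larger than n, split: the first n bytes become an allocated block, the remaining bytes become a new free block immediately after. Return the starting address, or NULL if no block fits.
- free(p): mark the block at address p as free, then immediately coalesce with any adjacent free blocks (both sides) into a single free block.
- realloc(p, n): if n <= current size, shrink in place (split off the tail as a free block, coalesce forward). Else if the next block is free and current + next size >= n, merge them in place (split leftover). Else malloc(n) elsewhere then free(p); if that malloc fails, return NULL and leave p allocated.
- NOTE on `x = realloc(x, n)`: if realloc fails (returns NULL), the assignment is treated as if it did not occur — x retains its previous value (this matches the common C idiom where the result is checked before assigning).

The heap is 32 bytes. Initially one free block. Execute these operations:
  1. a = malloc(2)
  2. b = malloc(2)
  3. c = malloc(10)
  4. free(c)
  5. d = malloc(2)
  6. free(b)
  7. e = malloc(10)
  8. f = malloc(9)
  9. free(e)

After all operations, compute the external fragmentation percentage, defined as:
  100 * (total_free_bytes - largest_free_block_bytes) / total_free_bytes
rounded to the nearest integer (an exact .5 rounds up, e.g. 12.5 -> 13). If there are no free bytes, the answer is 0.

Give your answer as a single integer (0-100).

Op 1: a = malloc(2) -> a = 0; heap: [0-1 ALLOC][2-31 FREE]
Op 2: b = malloc(2) -> b = 2; heap: [0-1 ALLOC][2-3 ALLOC][4-31 FREE]
Op 3: c = malloc(10) -> c = 4; heap: [0-1 ALLOC][2-3 ALLOC][4-13 ALLOC][14-31 FREE]
Op 4: free(c) -> (freed c); heap: [0-1 ALLOC][2-3 ALLOC][4-31 FREE]
Op 5: d = malloc(2) -> d = 4; heap: [0-1 ALLOC][2-3 ALLOC][4-5 ALLOC][6-31 FREE]
Op 6: free(b) -> (freed b); heap: [0-1 ALLOC][2-3 FREE][4-5 ALLOC][6-31 FREE]
Op 7: e = malloc(10) -> e = 6; heap: [0-1 ALLOC][2-3 FREE][4-5 ALLOC][6-15 ALLOC][16-31 FREE]
Op 8: f = malloc(9) -> f = 16; heap: [0-1 ALLOC][2-3 FREE][4-5 ALLOC][6-15 ALLOC][16-24 ALLOC][25-31 FREE]
Op 9: free(e) -> (freed e); heap: [0-1 ALLOC][2-3 FREE][4-5 ALLOC][6-15 FREE][16-24 ALLOC][25-31 FREE]
Free blocks: [2 10 7] total_free=19 largest=10 -> 100*(19-10)/19 = 900/19 ≈ 47.368 -> rounds to 47

Answer: 47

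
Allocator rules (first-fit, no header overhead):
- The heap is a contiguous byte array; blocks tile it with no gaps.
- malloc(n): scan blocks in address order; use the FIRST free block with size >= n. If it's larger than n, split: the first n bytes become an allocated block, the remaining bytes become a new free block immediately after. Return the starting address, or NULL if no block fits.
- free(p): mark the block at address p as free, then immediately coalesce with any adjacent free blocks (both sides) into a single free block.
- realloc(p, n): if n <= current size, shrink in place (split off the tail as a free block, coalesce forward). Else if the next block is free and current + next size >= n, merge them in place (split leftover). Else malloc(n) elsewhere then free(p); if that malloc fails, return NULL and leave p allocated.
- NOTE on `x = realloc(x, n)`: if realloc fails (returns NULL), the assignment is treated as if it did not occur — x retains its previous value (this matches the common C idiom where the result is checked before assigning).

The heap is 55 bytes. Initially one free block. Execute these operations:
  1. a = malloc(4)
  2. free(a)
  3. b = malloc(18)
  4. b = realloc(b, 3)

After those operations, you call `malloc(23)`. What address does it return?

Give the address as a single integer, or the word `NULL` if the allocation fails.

Op 1: a = malloc(4) -> a = 0; heap: [0-3 ALLOC][4-54 FREE]
Op 2: free(a) -> (freed a); heap: [0-54 FREE]
Op 3: b = malloc(18) -> b = 0; heap: [0-17 ALLOC][18-54 FREE]
Op 4: b = realloc(b, 3) -> b = 0; heap: [0-2 ALLOC][3-54 FREE]
malloc(23): first-fit scan over [0-2 ALLOC][3-54 FREE] -> 3

Answer: 3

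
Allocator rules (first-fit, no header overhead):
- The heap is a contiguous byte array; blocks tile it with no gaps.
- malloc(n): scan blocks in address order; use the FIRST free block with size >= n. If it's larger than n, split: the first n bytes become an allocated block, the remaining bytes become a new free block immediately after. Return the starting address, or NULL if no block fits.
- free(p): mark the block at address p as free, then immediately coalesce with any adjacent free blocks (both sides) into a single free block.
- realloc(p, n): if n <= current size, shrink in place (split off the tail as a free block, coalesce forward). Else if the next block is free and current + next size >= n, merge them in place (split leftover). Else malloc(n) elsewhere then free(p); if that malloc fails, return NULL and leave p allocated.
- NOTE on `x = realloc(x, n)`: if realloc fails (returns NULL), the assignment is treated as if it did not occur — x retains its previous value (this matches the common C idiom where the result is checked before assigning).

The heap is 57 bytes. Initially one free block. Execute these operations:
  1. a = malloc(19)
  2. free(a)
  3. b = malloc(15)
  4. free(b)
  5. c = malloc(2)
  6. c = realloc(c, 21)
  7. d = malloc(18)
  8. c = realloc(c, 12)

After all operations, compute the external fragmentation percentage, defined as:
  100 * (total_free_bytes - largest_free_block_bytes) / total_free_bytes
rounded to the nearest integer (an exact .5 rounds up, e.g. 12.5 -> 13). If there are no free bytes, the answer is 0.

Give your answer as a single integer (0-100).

Op 1: a = malloc(19) -> a = 0; heap: [0-18 ALLOC][19-56 FREE]
Op 2: free(a) -> (freed a); heap: [0-56 FREE]
Op 3: b = malloc(15) -> b = 0; heap: [0-14 ALLOC][15-56 FREE]
Op 4: free(b) -> (freed b); heap: [0-56 FREE]
Op 5: c = malloc(2) -> c = 0; heap: [0-1 ALLOC][2-56 FREE]
Op 6: c = realloc(c, 21) -> c = 0; heap: [0-20 ALLOC][21-56 FREE]
Op 7: d = malloc(18) -> d = 21; heap: [0-20 ALLOC][21-38 ALLOC][39-56 FREE]
Op 8: c = realloc(c, 12) -> c = 0; heap: [0-11 ALLOC][12-20 FREE][21-38 ALLOC][39-56 FREE]
Free blocks: [9 18] total_free=27 largest=18 -> 100*(27-18)/27 = 900/27 ≈ 33.333 -> rounds to 33

Answer: 33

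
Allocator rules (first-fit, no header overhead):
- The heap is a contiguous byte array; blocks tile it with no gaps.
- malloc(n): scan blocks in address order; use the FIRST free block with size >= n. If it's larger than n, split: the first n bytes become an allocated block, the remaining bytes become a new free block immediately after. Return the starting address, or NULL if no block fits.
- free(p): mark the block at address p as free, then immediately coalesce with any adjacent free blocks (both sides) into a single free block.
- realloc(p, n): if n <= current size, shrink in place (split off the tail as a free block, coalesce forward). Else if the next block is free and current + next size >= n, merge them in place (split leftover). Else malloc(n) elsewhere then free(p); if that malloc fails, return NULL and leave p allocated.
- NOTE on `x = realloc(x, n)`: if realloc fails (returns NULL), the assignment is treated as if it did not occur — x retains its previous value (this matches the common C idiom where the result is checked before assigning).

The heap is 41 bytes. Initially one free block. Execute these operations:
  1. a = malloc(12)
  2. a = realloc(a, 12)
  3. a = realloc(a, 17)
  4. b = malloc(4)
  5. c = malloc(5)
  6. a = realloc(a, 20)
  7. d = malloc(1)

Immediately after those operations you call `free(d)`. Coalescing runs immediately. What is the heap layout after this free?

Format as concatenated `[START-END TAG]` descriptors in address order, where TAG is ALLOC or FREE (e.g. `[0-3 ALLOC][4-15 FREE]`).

Op 1: a = malloc(12) -> a = 0; heap: [0-11 ALLOC][12-40 FREE]
Op 2: a = realloc(a, 12) -> a = 0; heap: [0-11 ALLOC][12-40 FREE]
Op 3: a = realloc(a, 17) -> a = 0; heap: [0-16 ALLOC][17-40 FREE]
Op 4: b = malloc(4) -> b = 17; heap: [0-16 ALLOC][17-20 ALLOC][21-40 FREE]
Op 5: c = malloc(5) -> c = 21; heap: [0-16 ALLOC][17-20 ALLOC][21-25 ALLOC][26-40 FREE]
Op 6: a = realloc(a, 20) -> NULL (a unchanged); heap: [0-16 ALLOC][17-20 ALLOC][21-25 ALLOC][26-40 FREE]
Op 7: d = malloc(1) -> d = 26; heap: [0-16 ALLOC][17-20 ALLOC][21-25 ALLOC][26-26 ALLOC][27-40 FREE]
free(d): d = 26 -> block [26-26 ALLOC]; mark free, coalesce with adjacent free neighbors -> [0-16 ALLOC][17-20 ALLOC][21-25 ALLOC][26-40 FREE]

Answer: [0-16 ALLOC][17-20 ALLOC][21-25 ALLOC][26-40 FREE]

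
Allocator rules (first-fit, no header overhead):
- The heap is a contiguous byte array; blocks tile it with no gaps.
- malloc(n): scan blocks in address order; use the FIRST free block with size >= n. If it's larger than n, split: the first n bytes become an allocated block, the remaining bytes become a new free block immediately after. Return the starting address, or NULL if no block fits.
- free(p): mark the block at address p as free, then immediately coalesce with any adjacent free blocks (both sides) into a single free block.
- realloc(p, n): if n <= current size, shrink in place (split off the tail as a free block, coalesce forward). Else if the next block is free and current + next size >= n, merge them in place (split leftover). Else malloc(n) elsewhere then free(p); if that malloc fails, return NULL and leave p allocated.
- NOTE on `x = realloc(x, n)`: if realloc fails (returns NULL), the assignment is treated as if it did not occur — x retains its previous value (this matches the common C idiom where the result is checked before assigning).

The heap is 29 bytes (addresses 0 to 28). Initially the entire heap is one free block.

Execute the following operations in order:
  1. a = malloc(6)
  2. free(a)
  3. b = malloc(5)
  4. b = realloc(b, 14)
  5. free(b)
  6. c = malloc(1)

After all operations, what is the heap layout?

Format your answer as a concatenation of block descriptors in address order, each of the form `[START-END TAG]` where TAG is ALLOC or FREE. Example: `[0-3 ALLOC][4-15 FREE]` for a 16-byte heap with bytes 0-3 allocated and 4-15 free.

Answer: [0-0 ALLOC][1-28 FREE]

Derivation:
Op 1: a = malloc(6) -> a = 0; heap: [0-5 ALLOC][6-28 FREE]
Op 2: free(a) -> (freed a); heap: [0-28 FREE]
Op 3: b = malloc(5) -> b = 0; heap: [0-4 ALLOC][5-28 FREE]
Op 4: b = realloc(b, 14) -> b = 0; heap: [0-13 ALLOC][14-28 FREE]
Op 5: free(b) -> (freed b); heap: [0-28 FREE]
Op 6: c = malloc(1) -> c = 0; heap: [0-0 ALLOC][1-28 FREE]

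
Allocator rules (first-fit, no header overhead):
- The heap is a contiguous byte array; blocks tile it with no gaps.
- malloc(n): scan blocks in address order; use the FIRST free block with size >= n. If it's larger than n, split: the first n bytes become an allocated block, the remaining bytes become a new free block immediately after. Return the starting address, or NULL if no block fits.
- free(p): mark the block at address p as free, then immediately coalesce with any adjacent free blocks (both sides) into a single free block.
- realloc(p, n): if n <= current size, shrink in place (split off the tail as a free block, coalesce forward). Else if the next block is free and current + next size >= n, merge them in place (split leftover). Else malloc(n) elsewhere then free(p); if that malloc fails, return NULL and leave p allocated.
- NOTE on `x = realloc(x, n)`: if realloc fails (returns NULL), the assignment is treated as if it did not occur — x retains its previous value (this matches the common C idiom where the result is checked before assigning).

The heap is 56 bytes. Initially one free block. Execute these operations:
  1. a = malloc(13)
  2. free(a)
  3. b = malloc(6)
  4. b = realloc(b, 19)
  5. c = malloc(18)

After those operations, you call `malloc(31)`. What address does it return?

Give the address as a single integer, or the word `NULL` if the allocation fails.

Op 1: a = malloc(13) -> a = 0; heap: [0-12 ALLOC][13-55 FREE]
Op 2: free(a) -> (freed a); heap: [0-55 FREE]
Op 3: b = malloc(6) -> b = 0; heap: [0-5 ALLOC][6-55 FREE]
Op 4: b = realloc(b, 19) -> b = 0; heap: [0-18 ALLOC][19-55 FREE]
Op 5: c = malloc(18) -> c = 19; heap: [0-18 ALLOC][19-36 ALLOC][37-55 FREE]
malloc(31): first-fit scan over [0-18 ALLOC][19-36 ALLOC][37-55 FREE] -> NULL

Answer: NULL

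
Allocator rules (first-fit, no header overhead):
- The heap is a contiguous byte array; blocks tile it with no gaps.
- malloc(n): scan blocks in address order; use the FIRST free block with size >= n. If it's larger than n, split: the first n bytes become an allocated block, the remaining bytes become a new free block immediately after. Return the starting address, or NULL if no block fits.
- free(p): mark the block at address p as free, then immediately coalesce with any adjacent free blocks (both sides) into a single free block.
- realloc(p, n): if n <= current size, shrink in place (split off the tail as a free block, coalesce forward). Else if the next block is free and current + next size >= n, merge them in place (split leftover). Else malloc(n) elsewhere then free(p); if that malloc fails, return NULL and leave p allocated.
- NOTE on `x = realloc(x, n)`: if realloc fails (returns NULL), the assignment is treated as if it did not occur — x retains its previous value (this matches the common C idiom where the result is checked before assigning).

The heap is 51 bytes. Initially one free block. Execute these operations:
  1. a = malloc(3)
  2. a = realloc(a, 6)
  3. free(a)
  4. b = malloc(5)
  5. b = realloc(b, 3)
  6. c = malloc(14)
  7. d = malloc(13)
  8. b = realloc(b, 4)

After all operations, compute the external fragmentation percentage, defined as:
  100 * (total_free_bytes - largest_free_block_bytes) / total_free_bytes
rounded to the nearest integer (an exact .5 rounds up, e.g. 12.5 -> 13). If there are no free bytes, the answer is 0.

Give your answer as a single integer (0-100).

Op 1: a = malloc(3) -> a = 0; heap: [0-2 ALLOC][3-50 FREE]
Op 2: a = realloc(a, 6) -> a = 0; heap: [0-5 ALLOC][6-50 FREE]
Op 3: free(a) -> (freed a); heap: [0-50 FREE]
Op 4: b = malloc(5) -> b = 0; heap: [0-4 ALLOC][5-50 FREE]
Op 5: b = realloc(b, 3) -> b = 0; heap: [0-2 ALLOC][3-50 FREE]
Op 6: c = malloc(14) -> c = 3; heap: [0-2 ALLOC][3-16 ALLOC][17-50 FREE]
Op 7: d = malloc(13) -> d = 17; heap: [0-2 ALLOC][3-16 ALLOC][17-29 ALLOC][30-50 FREE]
Op 8: b = realloc(b, 4) -> b = 30; heap: [0-2 FREE][3-16 ALLOC][17-29 ALLOC][30-33 ALLOC][34-50 FREE]
Free blocks: [3 17] total_free=20 largest=17 -> 100*(20-17)/20 = 300/20 = 15

Answer: 15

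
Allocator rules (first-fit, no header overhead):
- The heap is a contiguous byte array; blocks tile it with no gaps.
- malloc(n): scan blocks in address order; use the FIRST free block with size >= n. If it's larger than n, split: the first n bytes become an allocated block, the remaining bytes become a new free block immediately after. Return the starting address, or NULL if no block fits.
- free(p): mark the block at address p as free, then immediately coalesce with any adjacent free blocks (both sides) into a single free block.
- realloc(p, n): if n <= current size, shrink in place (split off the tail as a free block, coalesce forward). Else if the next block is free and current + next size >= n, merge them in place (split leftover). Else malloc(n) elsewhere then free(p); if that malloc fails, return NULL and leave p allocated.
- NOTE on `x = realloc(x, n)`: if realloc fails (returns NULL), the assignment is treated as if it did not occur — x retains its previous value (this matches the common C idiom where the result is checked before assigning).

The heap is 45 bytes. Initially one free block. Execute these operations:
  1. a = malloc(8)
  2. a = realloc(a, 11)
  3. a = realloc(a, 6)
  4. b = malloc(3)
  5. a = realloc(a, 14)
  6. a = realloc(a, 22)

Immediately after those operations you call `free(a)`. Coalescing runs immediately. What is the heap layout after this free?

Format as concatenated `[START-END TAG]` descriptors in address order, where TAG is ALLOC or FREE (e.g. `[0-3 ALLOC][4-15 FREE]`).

Op 1: a = malloc(8) -> a = 0; heap: [0-7 ALLOC][8-44 FREE]
Op 2: a = realloc(a, 11) -> a = 0; heap: [0-10 ALLOC][11-44 FREE]
Op 3: a = realloc(a, 6) -> a = 0; heap: [0-5 ALLOC][6-44 FREE]
Op 4: b = malloc(3) -> b = 6; heap: [0-5 ALLOC][6-8 ALLOC][9-44 FREE]
Op 5: a = realloc(a, 14) -> a = 9; heap: [0-5 FREE][6-8 ALLOC][9-22 ALLOC][23-44 FREE]
Op 6: a = realloc(a, 22) -> a = 9; heap: [0-5 FREE][6-8 ALLOC][9-30 ALLOC][31-44 FREE]
free(a): a = 9 -> block [9-30 ALLOC]; mark free, coalesce with adjacent free neighbors -> [0-5 FREE][6-8 ALLOC][9-44 FREE]

Answer: [0-5 FREE][6-8 ALLOC][9-44 FREE]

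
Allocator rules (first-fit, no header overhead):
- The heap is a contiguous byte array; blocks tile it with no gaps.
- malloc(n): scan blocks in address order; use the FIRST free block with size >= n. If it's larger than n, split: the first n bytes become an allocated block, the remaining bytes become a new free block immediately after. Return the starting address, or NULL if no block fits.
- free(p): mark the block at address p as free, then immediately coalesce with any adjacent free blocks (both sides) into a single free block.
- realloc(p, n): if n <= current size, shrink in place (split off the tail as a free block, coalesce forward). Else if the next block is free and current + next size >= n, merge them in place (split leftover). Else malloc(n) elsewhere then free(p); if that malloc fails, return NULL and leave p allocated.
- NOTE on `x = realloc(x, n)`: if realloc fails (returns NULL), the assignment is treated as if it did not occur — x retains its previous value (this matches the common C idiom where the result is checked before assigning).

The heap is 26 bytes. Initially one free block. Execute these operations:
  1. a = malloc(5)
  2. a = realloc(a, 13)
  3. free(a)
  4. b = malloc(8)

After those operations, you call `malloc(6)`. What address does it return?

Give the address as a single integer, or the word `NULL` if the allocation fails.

Op 1: a = malloc(5) -> a = 0; heap: [0-4 ALLOC][5-25 FREE]
Op 2: a = realloc(a, 13) -> a = 0; heap: [0-12 ALLOC][13-25 FREE]
Op 3: free(a) -> (freed a); heap: [0-25 FREE]
Op 4: b = malloc(8) -> b = 0; heap: [0-7 ALLOC][8-25 FREE]
malloc(6): first-fit scan over [0-7 ALLOC][8-25 FREE] -> 8

Answer: 8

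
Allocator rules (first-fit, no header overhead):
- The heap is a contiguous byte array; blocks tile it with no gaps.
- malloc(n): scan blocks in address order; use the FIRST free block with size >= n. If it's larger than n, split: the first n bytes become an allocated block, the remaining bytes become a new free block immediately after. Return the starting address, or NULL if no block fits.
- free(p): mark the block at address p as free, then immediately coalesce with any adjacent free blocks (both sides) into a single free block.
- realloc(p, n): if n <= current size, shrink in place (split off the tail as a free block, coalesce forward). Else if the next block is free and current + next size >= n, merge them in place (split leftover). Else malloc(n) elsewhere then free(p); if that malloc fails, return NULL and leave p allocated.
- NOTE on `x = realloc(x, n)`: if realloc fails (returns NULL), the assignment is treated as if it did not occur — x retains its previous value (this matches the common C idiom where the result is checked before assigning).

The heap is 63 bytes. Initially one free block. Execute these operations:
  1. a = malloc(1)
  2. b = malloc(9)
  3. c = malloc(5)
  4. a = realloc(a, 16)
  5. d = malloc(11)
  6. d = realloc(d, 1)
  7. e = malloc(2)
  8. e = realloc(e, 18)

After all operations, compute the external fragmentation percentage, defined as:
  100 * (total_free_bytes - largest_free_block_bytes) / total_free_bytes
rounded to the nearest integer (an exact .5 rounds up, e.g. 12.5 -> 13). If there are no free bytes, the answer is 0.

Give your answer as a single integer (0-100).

Answer: 7

Derivation:
Op 1: a = malloc(1) -> a = 0; heap: [0-0 ALLOC][1-62 FREE]
Op 2: b = malloc(9) -> b = 1; heap: [0-0 ALLOC][1-9 ALLOC][10-62 FREE]
Op 3: c = malloc(5) -> c = 10; heap: [0-0 ALLOC][1-9 ALLOC][10-14 ALLOC][15-62 FREE]
Op 4: a = realloc(a, 16) -> a = 15; heap: [0-0 FREE][1-9 ALLOC][10-14 ALLOC][15-30 ALLOC][31-62 FREE]
Op 5: d = malloc(11) -> d = 31; heap: [0-0 FREE][1-9 ALLOC][10-14 ALLOC][15-30 ALLOC][31-41 ALLOC][42-62 FREE]
Op 6: d = realloc(d, 1) -> d = 31; heap: [0-0 FREE][1-9 ALLOC][10-14 ALLOC][15-30 ALLOC][31-31 ALLOC][32-62 FREE]
Op 7: e = malloc(2) -> e = 32; heap: [0-0 FREE][1-9 ALLOC][10-14 ALLOC][15-30 ALLOC][31-31 ALLOC][32-33 ALLOC][34-62 FREE]
Op 8: e = realloc(e, 18) -> e = 32; heap: [0-0 FREE][1-9 ALLOC][10-14 ALLOC][15-30 ALLOC][31-31 ALLOC][32-49 ALLOC][50-62 FREE]
Free blocks: [1 13] total_free=14 largest=13 -> 100*(14-13)/14 = 100/14 ≈ 7.143 -> rounds to 7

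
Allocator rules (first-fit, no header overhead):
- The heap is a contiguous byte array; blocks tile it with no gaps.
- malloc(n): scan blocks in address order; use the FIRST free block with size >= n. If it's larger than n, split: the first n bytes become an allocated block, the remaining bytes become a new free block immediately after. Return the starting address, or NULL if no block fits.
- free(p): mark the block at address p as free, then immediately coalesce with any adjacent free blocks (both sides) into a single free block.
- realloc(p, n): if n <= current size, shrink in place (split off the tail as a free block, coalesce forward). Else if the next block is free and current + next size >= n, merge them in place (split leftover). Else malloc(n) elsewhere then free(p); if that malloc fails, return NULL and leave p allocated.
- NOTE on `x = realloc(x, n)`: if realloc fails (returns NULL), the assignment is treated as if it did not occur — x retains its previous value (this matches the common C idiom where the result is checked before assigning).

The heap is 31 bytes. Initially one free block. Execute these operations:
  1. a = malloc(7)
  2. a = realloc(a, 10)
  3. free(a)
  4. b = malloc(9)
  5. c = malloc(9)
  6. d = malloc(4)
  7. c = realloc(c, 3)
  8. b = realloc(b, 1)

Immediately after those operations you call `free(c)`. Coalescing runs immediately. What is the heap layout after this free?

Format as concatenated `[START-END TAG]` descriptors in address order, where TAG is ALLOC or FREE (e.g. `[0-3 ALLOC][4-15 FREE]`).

Op 1: a = malloc(7) -> a = 0; heap: [0-6 ALLOC][7-30 FREE]
Op 2: a = realloc(a, 10) -> a = 0; heap: [0-9 ALLOC][10-30 FREE]
Op 3: free(a) -> (freed a); heap: [0-30 FREE]
Op 4: b = malloc(9) -> b = 0; heap: [0-8 ALLOC][9-30 FREE]
Op 5: c = malloc(9) -> c = 9; heap: [0-8 ALLOC][9-17 ALLOC][18-30 FREE]
Op 6: d = malloc(4) -> d = 18; heap: [0-8 ALLOC][9-17 ALLOC][18-21 ALLOC][22-30 FREE]
Op 7: c = realloc(c, 3) -> c = 9; heap: [0-8 ALLOC][9-11 ALLOC][12-17 FREE][18-21 ALLOC][22-30 FREE]
Op 8: b = realloc(b, 1) -> b = 0; heap: [0-0 ALLOC][1-8 FREE][9-11 ALLOC][12-17 FREE][18-21 ALLOC][22-30 FREE]
free(c): c = 9 -> block [9-11 ALLOC]; mark free, coalesce with adjacent free neighbors -> [0-0 ALLOC][1-17 FREE][18-21 ALLOC][22-30 FREE]

Answer: [0-0 ALLOC][1-17 FREE][18-21 ALLOC][22-30 FREE]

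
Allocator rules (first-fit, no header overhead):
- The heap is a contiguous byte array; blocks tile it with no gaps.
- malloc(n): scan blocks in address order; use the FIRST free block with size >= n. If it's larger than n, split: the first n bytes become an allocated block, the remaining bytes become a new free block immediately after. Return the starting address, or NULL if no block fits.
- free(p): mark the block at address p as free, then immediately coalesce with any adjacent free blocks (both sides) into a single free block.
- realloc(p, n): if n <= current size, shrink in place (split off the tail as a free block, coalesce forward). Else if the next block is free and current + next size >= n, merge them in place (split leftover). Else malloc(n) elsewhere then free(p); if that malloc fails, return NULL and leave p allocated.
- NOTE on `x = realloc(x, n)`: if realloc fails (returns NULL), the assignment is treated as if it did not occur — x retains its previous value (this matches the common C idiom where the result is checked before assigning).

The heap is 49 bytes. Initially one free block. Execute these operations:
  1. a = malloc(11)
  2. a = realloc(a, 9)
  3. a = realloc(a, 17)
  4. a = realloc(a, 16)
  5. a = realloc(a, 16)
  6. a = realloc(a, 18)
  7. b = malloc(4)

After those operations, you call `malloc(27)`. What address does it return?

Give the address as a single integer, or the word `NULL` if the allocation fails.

Answer: 22

Derivation:
Op 1: a = malloc(11) -> a = 0; heap: [0-10 ALLOC][11-48 FREE]
Op 2: a = realloc(a, 9) -> a = 0; heap: [0-8 ALLOC][9-48 FREE]
Op 3: a = realloc(a, 17) -> a = 0; heap: [0-16 ALLOC][17-48 FREE]
Op 4: a = realloc(a, 16) -> a = 0; heap: [0-15 ALLOC][16-48 FREE]
Op 5: a = realloc(a, 16) -> a = 0; heap: [0-15 ALLOC][16-48 FREE]
Op 6: a = realloc(a, 18) -> a = 0; heap: [0-17 ALLOC][18-48 FREE]
Op 7: b = malloc(4) -> b = 18; heap: [0-17 ALLOC][18-21 ALLOC][22-48 FREE]
malloc(27): first-fit scan over [0-17 ALLOC][18-21 ALLOC][22-48 FREE] -> 22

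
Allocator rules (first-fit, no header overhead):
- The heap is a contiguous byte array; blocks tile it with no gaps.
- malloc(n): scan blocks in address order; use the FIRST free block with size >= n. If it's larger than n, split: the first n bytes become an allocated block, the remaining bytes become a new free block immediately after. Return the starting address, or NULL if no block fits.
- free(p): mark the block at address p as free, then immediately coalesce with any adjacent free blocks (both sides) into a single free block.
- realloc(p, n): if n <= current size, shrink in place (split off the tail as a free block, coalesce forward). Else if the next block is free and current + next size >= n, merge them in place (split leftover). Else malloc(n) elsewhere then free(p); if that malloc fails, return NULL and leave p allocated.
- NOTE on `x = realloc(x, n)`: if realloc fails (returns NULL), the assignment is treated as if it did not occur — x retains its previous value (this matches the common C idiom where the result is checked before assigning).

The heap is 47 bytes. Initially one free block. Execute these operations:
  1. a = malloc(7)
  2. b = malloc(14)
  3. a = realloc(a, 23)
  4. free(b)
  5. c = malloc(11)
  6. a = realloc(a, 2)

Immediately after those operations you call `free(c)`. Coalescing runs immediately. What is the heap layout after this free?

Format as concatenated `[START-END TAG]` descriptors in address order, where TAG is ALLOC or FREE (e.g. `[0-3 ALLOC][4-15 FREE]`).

Op 1: a = malloc(7) -> a = 0; heap: [0-6 ALLOC][7-46 FREE]
Op 2: b = malloc(14) -> b = 7; heap: [0-6 ALLOC][7-20 ALLOC][21-46 FREE]
Op 3: a = realloc(a, 23) -> a = 21; heap: [0-6 FREE][7-20 ALLOC][21-43 ALLOC][44-46 FREE]
Op 4: free(b) -> (freed b); heap: [0-20 FREE][21-43 ALLOC][44-46 FREE]
Op 5: c = malloc(11) -> c = 0; heap: [0-10 ALLOC][11-20 FREE][21-43 ALLOC][44-46 FREE]
Op 6: a = realloc(a, 2) -> a = 21; heap: [0-10 ALLOC][11-20 FREE][21-22 ALLOC][23-46 FREE]
free(c): c = 0 -> block [0-10 ALLOC]; mark free, coalesce with adjacent free neighbors -> [0-20 FREE][21-22 ALLOC][23-46 FREE]

Answer: [0-20 FREE][21-22 ALLOC][23-46 FREE]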